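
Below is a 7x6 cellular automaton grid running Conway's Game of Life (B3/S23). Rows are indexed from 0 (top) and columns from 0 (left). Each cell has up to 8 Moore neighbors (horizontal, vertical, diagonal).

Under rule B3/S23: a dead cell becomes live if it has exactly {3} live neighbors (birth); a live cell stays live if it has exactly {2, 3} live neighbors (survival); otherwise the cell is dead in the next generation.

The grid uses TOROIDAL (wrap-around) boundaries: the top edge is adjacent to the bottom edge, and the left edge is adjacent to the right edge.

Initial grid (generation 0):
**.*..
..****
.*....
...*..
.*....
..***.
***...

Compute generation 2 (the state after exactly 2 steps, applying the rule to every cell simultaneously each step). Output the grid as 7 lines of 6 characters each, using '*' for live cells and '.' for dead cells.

Answer: *..*..
....*.
...**.
......
...*..
*..*..
*...**

Derivation:
Simulating step by step:
Generation 0 (given above): 16 live cells
Generation 1: 10 live cells
......
...***
......
..*...
....*.
*..*..
*...**
Generation 2: 11 live cells
(generation 2 grid is the final answer)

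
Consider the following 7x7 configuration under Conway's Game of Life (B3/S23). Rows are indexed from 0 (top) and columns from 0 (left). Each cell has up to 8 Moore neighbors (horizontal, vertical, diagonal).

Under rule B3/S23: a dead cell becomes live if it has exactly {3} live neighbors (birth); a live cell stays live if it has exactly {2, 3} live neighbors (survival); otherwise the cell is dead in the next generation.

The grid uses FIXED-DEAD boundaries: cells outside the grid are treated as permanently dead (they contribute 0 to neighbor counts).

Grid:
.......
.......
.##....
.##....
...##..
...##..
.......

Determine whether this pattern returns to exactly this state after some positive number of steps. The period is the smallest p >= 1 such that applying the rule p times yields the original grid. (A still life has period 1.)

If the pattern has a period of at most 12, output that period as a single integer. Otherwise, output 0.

Simulating and comparing each generation to the original:
Gen 0 (original, given above): 8 live cells
Gen 1: 6 live cells, differs from original
Gen 2: 8 live cells, MATCHES original -> period = 2

Answer: 2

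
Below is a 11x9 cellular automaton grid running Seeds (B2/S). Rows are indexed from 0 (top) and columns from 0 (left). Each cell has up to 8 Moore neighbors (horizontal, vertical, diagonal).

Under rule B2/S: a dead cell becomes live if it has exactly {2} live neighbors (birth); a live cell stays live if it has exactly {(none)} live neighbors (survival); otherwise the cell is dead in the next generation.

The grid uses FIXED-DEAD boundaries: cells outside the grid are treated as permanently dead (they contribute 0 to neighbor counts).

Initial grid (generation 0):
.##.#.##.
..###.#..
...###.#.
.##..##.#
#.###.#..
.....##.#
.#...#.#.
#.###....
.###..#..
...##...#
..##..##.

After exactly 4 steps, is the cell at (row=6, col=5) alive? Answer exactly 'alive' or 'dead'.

Simulating step by step:
Generation 0 (given above): 44 live cells
Generation 1: 12 live cells
.........
........#
........#
#........
........#
#........
#.......#
.......#.
#......#.
.........
.....#..#
Generation 2: 19 live cells
.........
.......#.
.......#.
.......##
##.......
.#.....##
.#.....#.
##....#..
......#.#
......###
.........
Generation 3: 16 live cells
.........
......#.#
.........
##....#..
..#...#..
......#..
.........
..#..#..#
##.......
.....#...
......#.#
Generation 4: 26 live cells
.......#.
.......#.
##...##..
..#..#.#.
#........
.....#.#.
.....###.
#........
..#.###..
##....##.
.....#.#.

Cell (6,5) at generation 4: 1 -> alive

Answer: alive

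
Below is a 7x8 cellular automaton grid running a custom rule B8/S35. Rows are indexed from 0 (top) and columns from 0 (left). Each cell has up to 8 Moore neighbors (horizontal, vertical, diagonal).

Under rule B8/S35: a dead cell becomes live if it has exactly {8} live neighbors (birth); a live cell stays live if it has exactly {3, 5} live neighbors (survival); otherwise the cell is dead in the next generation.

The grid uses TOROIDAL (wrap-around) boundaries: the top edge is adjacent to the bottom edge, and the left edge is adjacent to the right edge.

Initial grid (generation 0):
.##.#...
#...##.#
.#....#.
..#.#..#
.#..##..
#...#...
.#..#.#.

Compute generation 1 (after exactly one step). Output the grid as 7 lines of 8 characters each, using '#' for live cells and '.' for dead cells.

Answer: .#..#...
#....#..
......#.
........
....##..
....#...
.#......

Derivation:
Simulating step by step:
Generation 0 (given above): 20 live cells
Generation 1: 9 live cells
(generation 1 grid is the final answer)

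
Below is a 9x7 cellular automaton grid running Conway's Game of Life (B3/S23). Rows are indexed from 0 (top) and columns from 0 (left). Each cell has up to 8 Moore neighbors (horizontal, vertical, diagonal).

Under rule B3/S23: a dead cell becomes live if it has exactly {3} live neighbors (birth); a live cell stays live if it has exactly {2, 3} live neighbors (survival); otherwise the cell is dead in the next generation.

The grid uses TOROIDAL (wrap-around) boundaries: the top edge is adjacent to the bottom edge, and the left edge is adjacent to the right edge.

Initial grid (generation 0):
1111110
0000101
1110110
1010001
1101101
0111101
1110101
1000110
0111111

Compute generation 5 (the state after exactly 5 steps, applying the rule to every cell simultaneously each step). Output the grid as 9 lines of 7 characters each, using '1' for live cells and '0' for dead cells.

Answer: 0000000
0000000
0000000
0000000
0000000
0000000
0000000
0000000
0000000

Derivation:
Simulating step by step:
Generation 0 (given above): 40 live cells
Generation 1: 3 live cells
0000000
0000000
0010100
0000000
0000100
0000000
0000000
0000000
0000000
Generation 2: 1 live cells
0000000
0000000
0000000
0001000
0000000
0000000
0000000
0000000
0000000
Generation 3: 0 live cells
0000000
0000000
0000000
0000000
0000000
0000000
0000000
0000000
0000000
Generation 4: 0 live cells
0000000
0000000
0000000
0000000
0000000
0000000
0000000
0000000
0000000
Generation 5: 0 live cells
(generation 5 grid is the final answer)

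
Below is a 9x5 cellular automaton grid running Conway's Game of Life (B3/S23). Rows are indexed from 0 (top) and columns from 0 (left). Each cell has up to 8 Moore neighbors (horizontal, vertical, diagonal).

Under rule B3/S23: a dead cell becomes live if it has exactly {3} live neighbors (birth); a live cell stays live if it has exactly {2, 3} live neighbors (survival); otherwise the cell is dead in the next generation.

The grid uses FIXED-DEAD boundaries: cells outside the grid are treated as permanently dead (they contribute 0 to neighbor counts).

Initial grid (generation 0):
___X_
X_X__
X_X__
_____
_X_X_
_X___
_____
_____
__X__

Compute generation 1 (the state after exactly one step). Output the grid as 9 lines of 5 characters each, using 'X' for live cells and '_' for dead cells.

Simulating step by step:
Generation 0 (given above): 9 live cells
Generation 1: 6 live cells
(generation 1 grid is the final answer)

Answer: _____
__XX_
_____
_XX__
__X__
__X__
_____
_____
_____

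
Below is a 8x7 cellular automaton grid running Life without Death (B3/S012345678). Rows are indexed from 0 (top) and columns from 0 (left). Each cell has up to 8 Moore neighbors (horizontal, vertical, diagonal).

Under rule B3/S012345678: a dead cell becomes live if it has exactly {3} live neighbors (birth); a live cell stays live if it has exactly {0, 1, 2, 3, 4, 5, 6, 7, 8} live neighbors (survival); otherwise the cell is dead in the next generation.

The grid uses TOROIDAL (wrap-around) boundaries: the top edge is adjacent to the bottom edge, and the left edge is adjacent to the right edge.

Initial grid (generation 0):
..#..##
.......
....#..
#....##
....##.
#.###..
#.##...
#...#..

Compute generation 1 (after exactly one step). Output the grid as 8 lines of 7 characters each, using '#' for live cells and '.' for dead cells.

Simulating step by step:
Generation 0 (given above): 18 live cells
Generation 1: 28 live cells
(generation 1 grid is the final answer)

Answer: ..#..##
.....#.
....###
#....##
##..##.
#.#####
#.##..#
#.#.##.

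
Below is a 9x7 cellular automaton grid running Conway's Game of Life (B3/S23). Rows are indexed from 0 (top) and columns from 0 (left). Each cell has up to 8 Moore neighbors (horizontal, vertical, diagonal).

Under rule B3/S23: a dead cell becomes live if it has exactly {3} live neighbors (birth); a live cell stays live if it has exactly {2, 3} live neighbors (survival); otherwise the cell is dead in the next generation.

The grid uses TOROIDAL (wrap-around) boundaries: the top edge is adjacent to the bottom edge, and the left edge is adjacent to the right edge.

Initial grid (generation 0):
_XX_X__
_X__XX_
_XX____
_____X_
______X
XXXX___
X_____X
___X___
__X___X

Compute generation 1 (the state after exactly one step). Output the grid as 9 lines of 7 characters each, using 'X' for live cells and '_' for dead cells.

Answer: XXX_X__
X___XX_
_XX_XX_
_______
XXX___X
_XX____
X__X__X
X_____X
_XX____

Derivation:
Simulating step by step:
Generation 0 (given above): 19 live cells
Generation 1: 24 live cells
(generation 1 grid is the final answer)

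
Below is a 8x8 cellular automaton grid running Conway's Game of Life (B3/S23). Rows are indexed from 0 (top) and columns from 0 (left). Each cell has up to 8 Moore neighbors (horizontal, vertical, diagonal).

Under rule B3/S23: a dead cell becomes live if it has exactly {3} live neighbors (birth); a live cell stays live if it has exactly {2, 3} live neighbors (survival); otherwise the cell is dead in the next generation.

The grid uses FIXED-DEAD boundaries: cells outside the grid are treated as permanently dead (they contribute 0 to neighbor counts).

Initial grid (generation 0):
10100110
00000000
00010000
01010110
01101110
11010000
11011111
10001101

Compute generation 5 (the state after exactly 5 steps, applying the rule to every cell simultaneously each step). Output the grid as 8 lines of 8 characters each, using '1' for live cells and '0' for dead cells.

Simulating step by step:
Generation 0 (given above): 28 live cells
Generation 1: 13 live cells
00000000
00000000
00101000
01010010
00000010
00000001
00010001
11010001
Generation 2: 13 live cells
00000000
00000000
00110000
00110100
00000011
00000011
00100011
00100000
Generation 3: 12 live cells
00000000
00000000
00111000
00111010
00000101
00000100
00000011
00000000
Generation 4: 11 live cells
00000000
00010000
00101100
00100010
00010100
00000101
00000010
00000000
Generation 5: 12 live cells
(generation 5 grid is the final answer)

Answer: 00000000
00011000
00101100
00100010
00001100
00001100
00000010
00000000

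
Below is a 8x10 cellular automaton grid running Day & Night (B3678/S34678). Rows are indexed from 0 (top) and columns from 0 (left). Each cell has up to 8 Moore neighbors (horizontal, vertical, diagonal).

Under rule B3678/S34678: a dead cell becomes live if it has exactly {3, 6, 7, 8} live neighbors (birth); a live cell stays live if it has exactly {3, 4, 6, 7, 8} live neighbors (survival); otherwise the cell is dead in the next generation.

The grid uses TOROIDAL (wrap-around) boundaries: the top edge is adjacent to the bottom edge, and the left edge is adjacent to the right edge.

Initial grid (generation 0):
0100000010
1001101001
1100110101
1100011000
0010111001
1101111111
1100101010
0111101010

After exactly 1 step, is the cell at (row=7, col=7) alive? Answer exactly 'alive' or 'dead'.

Answer: dead

Derivation:
Simulating step by step:
Generation 0 (given above): 42 live cells
Generation 1: 37 live cells
0100000000
0010100101
1111100011
0111010110
1010011001
0101010010
0011011111
0111000000

Cell (7,7) at generation 1: 0 -> dead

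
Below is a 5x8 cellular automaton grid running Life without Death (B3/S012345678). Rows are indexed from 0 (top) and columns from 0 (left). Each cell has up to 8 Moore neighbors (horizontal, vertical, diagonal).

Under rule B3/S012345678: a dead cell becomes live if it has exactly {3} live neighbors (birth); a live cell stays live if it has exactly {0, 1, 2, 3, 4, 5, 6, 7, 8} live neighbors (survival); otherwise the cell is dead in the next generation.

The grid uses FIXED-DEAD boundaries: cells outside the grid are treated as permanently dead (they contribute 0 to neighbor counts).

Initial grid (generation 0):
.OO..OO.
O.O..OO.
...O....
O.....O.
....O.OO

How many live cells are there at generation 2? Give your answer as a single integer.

Simulating step by step:
Generation 0 (given above): 14 live cells
Generation 1: 22 live cells
.OO..OO.
O.OOOOO.
.O.O.OO.
O....OOO
....OOOO
Generation 2: 24 live cells
.OO..OO.
O.OOOOOO
OO.O.OO.
O....OOO
....OOOO
Population at generation 2: 24

Answer: 24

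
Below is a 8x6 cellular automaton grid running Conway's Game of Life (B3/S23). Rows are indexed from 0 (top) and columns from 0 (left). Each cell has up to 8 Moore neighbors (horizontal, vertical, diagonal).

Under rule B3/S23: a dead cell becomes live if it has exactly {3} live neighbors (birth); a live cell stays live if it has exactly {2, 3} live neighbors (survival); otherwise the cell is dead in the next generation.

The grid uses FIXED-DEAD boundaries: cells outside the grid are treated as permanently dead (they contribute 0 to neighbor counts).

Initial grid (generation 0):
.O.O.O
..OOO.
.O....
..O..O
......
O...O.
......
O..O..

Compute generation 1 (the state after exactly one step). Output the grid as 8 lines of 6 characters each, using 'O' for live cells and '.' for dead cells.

Simulating step by step:
Generation 0 (given above): 13 live cells
Generation 1: 6 live cells
(generation 1 grid is the final answer)

Answer: ...O..
.O.OO.
.O..O.
......
......
......
......
......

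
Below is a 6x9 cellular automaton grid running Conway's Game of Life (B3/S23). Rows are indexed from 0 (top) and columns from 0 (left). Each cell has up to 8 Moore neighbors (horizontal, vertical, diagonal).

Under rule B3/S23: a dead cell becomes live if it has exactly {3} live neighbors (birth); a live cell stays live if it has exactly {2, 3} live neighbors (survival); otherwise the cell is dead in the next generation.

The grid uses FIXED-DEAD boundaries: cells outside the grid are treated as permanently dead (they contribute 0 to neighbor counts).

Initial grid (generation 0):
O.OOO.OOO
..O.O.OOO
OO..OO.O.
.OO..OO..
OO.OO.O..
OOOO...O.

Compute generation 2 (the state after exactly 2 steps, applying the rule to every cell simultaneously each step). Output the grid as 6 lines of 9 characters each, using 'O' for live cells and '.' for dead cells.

Simulating step by step:
Generation 0 (given above): 31 live cells
Generation 1: 17 live cells
.OO.O.O.O
O.O......
O...O...O
.......O.
....O.OO.
O..OO....
Generation 2: 20 live cells
(generation 2 grid is the final answer)

Answer: .OOO.....
O.O..O.O.
.O.......
.....OOOO
...OOOOO.
...OOO...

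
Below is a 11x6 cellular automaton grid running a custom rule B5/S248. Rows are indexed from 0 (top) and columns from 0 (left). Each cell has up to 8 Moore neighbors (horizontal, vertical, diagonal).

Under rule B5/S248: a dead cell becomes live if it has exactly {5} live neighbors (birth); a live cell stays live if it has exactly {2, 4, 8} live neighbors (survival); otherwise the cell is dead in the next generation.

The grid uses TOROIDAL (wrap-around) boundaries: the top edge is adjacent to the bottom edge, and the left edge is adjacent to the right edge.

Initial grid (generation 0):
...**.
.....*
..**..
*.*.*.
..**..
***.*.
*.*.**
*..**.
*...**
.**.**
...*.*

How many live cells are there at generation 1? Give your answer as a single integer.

Answer: 18

Derivation:
Simulating step by step:
Generation 0 (given above): 30 live cells
Generation 1: 18 live cells
...**.
......
..*...
..*.*.
..*...
..*..*
*...*.
*..*..
*..*..
***...
...*..
Population at generation 1: 18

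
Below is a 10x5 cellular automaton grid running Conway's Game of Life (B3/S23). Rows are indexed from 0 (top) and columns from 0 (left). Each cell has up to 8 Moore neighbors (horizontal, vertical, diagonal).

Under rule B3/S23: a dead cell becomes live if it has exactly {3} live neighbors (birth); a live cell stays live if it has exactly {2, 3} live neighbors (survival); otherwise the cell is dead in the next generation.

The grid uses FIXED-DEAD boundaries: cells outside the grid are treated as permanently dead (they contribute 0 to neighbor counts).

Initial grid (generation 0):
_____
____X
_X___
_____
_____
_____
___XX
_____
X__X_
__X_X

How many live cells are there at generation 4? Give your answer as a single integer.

Answer: 6

Derivation:
Simulating step by step:
Generation 0 (given above): 8 live cells
Generation 1: 4 live cells
_____
_____
_____
_____
_____
_____
_____
___XX
___X_
___X_
Generation 2: 4 live cells
_____
_____
_____
_____
_____
_____
_____
___XX
__XX_
_____
Generation 3: 6 live cells
_____
_____
_____
_____
_____
_____
_____
__XXX
__XXX
_____
Generation 4: 6 live cells
_____
_____
_____
_____
_____
_____
___X_
__X_X
__X_X
___X_
Population at generation 4: 6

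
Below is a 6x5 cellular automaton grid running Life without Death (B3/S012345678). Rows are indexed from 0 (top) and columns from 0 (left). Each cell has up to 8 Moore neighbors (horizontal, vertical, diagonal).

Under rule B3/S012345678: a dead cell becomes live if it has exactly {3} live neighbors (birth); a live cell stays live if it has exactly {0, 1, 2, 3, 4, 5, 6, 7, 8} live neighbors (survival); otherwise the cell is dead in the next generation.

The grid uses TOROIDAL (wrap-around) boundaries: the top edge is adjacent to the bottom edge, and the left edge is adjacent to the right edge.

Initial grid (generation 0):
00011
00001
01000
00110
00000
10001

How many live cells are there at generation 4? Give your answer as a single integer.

Simulating step by step:
Generation 0 (given above): 8 live cells
Generation 1: 15 live cells
00011
10011
01110
00110
00011
10011
Generation 2: 21 live cells
00111
11011
11110
01110
10011
10111
Generation 3: 21 live cells
00111
11011
11110
01110
10011
10111
Generation 4: 21 live cells
00111
11011
11110
01110
10011
10111
Population at generation 4: 21

Answer: 21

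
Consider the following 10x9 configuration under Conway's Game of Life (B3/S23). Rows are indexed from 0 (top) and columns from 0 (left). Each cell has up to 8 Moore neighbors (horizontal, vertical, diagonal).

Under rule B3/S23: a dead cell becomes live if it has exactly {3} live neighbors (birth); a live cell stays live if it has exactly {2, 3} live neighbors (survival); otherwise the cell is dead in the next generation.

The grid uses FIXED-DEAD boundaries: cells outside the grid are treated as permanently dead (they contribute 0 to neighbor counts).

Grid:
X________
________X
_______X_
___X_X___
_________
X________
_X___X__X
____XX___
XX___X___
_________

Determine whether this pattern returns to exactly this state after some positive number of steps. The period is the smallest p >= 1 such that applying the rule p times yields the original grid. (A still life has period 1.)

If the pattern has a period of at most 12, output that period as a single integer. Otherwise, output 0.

Answer: 0

Derivation:
Simulating and comparing each generation to the original:
Gen 0 (original, given above): 14 live cells
Gen 1: 9 live cells, differs from original
Gen 2: 6 live cells, differs from original
Gen 3: 6 live cells, differs from original
Gen 4: 8 live cells, differs from original
Gen 5: 8 live cells, differs from original
Gen 6: 12 live cells, differs from original
Gen 7: 12 live cells, differs from original
Gen 8: 19 live cells, differs from original
Gen 9: 12 live cells, differs from original
Gen 10: 12 live cells, differs from original
Gen 11: 15 live cells, differs from original
Gen 12: 12 live cells, differs from original
No period found within 12 steps.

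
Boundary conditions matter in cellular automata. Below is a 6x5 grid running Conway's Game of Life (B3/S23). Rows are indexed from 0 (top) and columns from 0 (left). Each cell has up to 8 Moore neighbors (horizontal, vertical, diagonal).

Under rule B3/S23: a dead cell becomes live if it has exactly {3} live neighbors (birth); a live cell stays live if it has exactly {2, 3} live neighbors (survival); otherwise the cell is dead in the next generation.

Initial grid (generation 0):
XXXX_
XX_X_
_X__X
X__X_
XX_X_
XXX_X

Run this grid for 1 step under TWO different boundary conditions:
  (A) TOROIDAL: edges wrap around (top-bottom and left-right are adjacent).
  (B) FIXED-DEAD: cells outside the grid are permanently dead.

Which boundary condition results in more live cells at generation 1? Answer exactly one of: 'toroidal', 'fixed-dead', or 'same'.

Under TOROIDAL boundary, generation 1:
_____
___X_
_X_X_
___X_
___X_
_____
Population = 5

Under FIXED-DEAD boundary, generation 1:
X__X_
___XX
_X_XX
X__XX
___XX
X_XX_
Population = 15

Comparison: toroidal=5, fixed-dead=15 -> fixed-dead

Answer: fixed-dead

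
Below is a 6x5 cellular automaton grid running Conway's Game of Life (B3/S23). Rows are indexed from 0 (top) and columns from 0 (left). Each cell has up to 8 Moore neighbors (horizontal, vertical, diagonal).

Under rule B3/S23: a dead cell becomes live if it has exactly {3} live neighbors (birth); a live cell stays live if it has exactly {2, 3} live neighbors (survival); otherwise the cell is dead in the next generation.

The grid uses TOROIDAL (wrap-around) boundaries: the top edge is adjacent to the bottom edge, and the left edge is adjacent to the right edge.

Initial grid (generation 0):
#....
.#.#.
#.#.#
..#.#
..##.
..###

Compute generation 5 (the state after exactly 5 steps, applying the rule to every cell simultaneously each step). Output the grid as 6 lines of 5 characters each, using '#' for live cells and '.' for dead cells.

Answer: .....
.....
.....
.....
.....
.....

Derivation:
Simulating step by step:
Generation 0 (given above): 13 live cells
Generation 1: 15 live cells
##...
.###.
#.#.#
#.#.#
.#...
.##.#
Generation 2: 6 live cells
....#
...#.
.....
..#.#
....#
..#..
Generation 3: 4 live cells
...#.
.....
...#.
...#.
.....
...#.
Generation 4: 0 live cells
.....
.....
.....
.....
.....
.....
Generation 5: 0 live cells
(generation 5 grid is the final answer)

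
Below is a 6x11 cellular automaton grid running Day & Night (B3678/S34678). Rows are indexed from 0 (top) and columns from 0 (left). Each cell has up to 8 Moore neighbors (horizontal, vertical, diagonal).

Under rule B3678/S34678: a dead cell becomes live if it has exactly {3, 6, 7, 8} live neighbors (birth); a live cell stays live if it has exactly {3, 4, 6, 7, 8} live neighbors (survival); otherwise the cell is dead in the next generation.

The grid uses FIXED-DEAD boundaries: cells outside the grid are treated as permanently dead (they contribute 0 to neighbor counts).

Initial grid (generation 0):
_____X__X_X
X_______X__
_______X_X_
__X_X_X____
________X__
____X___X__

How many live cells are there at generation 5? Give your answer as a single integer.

Answer: 5

Derivation:
Simulating step by step:
Generation 0 (given above): 13 live cells
Generation 1: 9 live cells
_________X_
_______XX__
________X__
_______XX__
___X_X_X___
___________
Generation 2: 10 live cells
________X__
________XX_
________XX_
______XXX__
______X_X__
___________
Generation 3: 6 live cells
_________X_
_______XXX_
_________X_
________X__
___________
___________
Generation 4: 5 live cells
___________
________XXX
_______X_X_
___________
___________
___________
Generation 5: 5 live cells
_________X_
________XX_
_________XX
___________
___________
___________
Population at generation 5: 5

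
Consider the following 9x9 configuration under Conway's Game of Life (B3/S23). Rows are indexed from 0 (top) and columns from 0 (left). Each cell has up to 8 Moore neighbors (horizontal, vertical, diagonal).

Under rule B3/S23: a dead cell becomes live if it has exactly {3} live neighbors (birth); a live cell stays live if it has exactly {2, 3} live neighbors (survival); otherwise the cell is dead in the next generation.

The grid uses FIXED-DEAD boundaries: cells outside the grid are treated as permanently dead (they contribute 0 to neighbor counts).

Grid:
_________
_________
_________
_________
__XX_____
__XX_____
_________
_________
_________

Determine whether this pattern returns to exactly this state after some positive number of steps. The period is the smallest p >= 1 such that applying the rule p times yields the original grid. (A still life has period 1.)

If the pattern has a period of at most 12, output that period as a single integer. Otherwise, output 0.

Simulating and comparing each generation to the original:
Gen 0 (original, given above): 4 live cells
Gen 1: 4 live cells, MATCHES original -> period = 1

Answer: 1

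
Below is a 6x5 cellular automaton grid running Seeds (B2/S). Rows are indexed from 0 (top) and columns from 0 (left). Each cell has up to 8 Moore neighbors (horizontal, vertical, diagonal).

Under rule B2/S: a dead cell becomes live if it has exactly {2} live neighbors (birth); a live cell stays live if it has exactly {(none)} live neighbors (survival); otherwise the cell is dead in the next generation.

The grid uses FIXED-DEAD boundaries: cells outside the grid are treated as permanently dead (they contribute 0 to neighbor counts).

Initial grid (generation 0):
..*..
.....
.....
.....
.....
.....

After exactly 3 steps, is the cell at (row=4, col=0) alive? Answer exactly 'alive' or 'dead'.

Simulating step by step:
Generation 0 (given above): 1 live cells
Generation 1: 0 live cells
.....
.....
.....
.....
.....
.....
Generation 2: 0 live cells
.....
.....
.....
.....
.....
.....
Generation 3: 0 live cells
.....
.....
.....
.....
.....
.....

Cell (4,0) at generation 3: 0 -> dead

Answer: dead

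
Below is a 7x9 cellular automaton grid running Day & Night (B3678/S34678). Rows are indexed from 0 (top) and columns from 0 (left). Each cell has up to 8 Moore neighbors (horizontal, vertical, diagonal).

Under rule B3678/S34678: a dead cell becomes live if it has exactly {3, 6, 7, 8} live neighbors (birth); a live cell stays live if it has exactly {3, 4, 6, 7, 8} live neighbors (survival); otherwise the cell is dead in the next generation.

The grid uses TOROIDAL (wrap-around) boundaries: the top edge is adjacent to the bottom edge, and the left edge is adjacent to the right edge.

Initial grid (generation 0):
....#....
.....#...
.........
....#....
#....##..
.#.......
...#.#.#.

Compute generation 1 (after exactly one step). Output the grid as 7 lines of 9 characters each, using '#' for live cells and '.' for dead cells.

Answer: ....###..
.........
.........
.....#...
.........
....##...
....#....

Derivation:
Simulating step by step:
Generation 0 (given above): 10 live cells
Generation 1: 7 live cells
(generation 1 grid is the final answer)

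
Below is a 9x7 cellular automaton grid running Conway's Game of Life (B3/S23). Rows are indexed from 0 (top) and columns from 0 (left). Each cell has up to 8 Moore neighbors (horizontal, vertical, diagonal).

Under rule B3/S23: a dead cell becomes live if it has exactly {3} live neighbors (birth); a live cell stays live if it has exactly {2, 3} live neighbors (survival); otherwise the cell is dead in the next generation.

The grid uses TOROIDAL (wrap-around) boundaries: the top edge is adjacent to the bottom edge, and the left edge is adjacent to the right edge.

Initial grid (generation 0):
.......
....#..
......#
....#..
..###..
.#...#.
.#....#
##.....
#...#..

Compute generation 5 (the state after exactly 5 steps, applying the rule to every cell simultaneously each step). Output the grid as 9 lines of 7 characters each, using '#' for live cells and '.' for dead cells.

Simulating step by step:
Generation 0 (given above): 14 live cells
Generation 1: 19 live cells
.......
.......
.....#.
....##.
..####.
##.###.
.##...#
.#....#
##.....
Generation 2: 12 live cells
.......
.......
....##.
......#
.##....
#......
...##.#
......#
##.....
Generation 3: 14 live cells
.......
.......
.....#.
.....#.
##.....
####...
#....##
.....##
#......
Generation 4: 9 live cells
.......
.......
.......
......#
#.....#
..#....
..#.##.
.....#.
......#
Generation 5: 14 live cells
(generation 5 grid is the final answer)

Answer: .......
.......
.......
#.....#
#.....#
.#.#.##
...###.
....###
.......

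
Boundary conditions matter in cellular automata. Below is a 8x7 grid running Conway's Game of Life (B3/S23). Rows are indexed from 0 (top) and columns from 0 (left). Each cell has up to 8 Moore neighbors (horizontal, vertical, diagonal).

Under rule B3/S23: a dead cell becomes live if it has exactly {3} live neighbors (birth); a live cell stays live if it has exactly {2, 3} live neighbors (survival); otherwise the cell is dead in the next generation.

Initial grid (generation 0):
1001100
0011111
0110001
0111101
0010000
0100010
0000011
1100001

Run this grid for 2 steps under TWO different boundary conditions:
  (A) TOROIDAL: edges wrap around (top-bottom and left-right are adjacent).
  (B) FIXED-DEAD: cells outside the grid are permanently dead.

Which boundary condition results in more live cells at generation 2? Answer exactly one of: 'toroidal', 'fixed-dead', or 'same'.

Under TOROIDAL boundary, generation 2:
0000000
0000000
0000011
0000110
0000100
1000000
1000111
0000000
Population = 10

Under FIXED-DEAD boundary, generation 2:
0000000
0000000
0000011
0000111
0000100
0000000
0000100
0000011
Population = 9

Comparison: toroidal=10, fixed-dead=9 -> toroidal

Answer: toroidal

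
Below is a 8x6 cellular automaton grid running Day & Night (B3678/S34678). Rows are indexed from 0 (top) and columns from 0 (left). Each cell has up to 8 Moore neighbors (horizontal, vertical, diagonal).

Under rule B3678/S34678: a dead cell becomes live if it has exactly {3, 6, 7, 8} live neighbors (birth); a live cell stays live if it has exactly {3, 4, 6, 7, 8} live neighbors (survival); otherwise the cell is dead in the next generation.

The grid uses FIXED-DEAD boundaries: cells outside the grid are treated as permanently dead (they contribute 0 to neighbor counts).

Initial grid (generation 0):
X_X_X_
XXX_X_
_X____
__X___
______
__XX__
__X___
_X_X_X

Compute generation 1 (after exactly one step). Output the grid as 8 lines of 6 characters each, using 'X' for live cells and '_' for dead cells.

Simulating step by step:
Generation 0 (given above): 15 live cells
Generation 1: 11 live cells
(generation 1 grid is the final answer)

Answer: ______
X_X___
XX_X__
______
__XX__
______
_XX_X_
__X___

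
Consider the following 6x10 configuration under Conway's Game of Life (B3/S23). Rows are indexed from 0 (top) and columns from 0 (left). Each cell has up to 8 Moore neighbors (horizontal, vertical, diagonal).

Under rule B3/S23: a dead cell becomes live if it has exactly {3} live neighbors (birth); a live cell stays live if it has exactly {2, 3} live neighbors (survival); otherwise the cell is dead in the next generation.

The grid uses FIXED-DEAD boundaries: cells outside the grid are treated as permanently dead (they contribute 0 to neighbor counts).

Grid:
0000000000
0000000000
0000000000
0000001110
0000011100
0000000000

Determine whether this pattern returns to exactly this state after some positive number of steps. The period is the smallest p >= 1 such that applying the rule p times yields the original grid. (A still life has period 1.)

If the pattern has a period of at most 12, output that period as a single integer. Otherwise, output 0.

Simulating and comparing each generation to the original:
Gen 0 (original, given above): 6 live cells
Gen 1: 6 live cells, differs from original
Gen 2: 6 live cells, MATCHES original -> period = 2

Answer: 2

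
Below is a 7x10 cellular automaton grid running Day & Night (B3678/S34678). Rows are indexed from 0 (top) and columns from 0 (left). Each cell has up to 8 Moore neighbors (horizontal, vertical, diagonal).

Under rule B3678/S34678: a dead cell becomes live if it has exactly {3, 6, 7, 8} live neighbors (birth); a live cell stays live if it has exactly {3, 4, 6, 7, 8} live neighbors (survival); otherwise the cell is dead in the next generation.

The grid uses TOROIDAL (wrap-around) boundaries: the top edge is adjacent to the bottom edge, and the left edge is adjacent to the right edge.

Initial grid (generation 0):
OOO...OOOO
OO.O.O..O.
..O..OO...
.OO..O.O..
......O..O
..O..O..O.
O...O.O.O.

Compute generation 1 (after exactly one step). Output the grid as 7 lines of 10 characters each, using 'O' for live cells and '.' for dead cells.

Simulating step by step:
Generation 0 (given above): 28 live cells
Generation 1: 32 live cells
(generation 1 grid is the final answer)

Answer: ..OOO.O.OO
O...OO..O.
O.OO.OOO..
.....O....
.OO..OOOO.
.....OO...
O.OO..OOOO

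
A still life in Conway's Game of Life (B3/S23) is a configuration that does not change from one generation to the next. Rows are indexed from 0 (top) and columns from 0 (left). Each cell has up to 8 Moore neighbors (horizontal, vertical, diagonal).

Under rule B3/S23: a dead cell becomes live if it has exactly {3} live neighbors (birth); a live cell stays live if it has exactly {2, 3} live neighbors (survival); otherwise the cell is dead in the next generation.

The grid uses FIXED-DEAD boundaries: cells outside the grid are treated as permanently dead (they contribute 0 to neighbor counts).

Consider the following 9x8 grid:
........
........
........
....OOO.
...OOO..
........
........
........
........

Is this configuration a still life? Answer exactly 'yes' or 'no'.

Answer: no

Derivation:
Compute generation 1 and compare to generation 0 (given above):
Generation 1:
........
........
.....O..
...O..O.
...O..O.
....O...
........
........
........
Cell (2,5) differs: gen0=0 vs gen1=1 -> NOT a still life.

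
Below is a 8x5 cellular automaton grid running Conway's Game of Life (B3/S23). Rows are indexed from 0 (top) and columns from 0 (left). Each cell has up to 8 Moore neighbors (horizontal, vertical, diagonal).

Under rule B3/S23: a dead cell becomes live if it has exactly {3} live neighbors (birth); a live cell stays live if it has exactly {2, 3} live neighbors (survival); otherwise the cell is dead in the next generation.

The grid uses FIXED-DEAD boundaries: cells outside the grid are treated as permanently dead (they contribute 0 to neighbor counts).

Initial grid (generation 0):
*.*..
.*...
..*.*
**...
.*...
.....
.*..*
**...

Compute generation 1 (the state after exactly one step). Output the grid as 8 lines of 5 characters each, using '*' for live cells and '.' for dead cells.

Simulating step by step:
Generation 0 (given above): 12 live cells
Generation 1: 15 live cells
(generation 1 grid is the final answer)

Answer: .*...
.***.
*.*..
***..
**...
.....
**...
**...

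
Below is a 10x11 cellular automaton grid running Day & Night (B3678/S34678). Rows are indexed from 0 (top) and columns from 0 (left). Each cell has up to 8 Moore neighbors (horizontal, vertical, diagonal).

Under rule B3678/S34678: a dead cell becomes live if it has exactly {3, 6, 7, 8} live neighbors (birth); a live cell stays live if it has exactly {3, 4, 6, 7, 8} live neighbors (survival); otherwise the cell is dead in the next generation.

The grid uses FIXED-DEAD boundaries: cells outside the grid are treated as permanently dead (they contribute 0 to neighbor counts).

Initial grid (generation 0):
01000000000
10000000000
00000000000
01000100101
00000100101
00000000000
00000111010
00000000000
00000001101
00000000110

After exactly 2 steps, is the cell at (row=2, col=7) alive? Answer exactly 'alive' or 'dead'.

Answer: dead

Derivation:
Simulating step by step:
Generation 0 (given above): 18 live cells
Generation 1: 9 live cells
00000000000
00000000000
00000000000
00000000000
00000000000
00000101110
00000000000
00000000010
00000000100
00000001110
Generation 2: 5 live cells
00000000000
00000000000
00000000000
00000000000
00000000100
00000000000
00000000010
00000000000
00000001100
00000000100

Cell (2,7) at generation 2: 0 -> dead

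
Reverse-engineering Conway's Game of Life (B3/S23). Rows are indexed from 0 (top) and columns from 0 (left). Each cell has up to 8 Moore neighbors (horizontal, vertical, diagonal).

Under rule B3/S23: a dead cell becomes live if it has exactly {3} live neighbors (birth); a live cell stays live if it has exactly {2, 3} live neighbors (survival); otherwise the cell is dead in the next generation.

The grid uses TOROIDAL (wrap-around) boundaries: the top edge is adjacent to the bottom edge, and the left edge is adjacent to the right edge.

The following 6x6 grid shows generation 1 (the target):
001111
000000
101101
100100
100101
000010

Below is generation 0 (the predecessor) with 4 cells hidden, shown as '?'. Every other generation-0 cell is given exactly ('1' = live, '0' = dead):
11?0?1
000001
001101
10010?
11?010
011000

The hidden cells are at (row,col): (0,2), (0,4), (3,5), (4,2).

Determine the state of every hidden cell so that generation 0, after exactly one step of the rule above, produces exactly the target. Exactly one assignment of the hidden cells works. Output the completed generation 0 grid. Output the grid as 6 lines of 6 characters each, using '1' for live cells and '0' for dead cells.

Answer: 111011
000001
001101
100100
110010
011000

Derivation:
Hidden generation-0 cells (in order): (0,2), (0,4), (3,5), (4,2).
A hidden cell only influences target cells in its own 3x3 neighborhood. Try each of the 2^4 = 16 assignments, step the completed generation 0 forward once under B3/S23, and compare with the target:
  (0,2)=0 (0,4)=0 (3,5)=0 (4,2)=0 -> step gives (0,1)='1' but target has '0' -> reject
  (0,2)=0 (0,4)=0 (3,5)=0 (4,2)=1 -> step gives (0,1)='1' but target has '0' -> reject
  (0,2)=0 (0,4)=0 (3,5)=1 (4,2)=0 -> step gives (0,1)='1' but target has '0' -> reject
  (0,2)=0 (0,4)=0 (3,5)=1 (4,2)=1 -> step gives (0,1)='1' but target has '0' -> reject
  (0,2)=0 (0,4)=1 (3,5)=0 (4,2)=0 -> step gives (0,1)='1' but target has '0' -> reject
  (0,2)=0 (0,4)=1 (3,5)=0 (4,2)=1 -> step gives (0,1)='1' but target has '0' -> reject
  (0,2)=0 (0,4)=1 (3,5)=1 (4,2)=0 -> step gives (0,1)='1' but target has '0' -> reject
  (0,2)=0 (0,4)=1 (3,5)=1 (4,2)=1 -> step gives (0,1)='1' but target has '0' -> reject
  (0,2)=1 (0,4)=0 (3,5)=0 (4,2)=0 -> step gives (0,3)='0' but target has '1' -> reject
  (0,2)=1 (0,4)=0 (3,5)=0 (4,2)=1 -> step gives (0,3)='0' but target has '1' -> reject
  (0,2)=1 (0,4)=0 (3,5)=1 (4,2)=0 -> step gives (0,3)='0' but target has '1' -> reject
  (0,2)=1 (0,4)=0 (3,5)=1 (4,2)=1 -> step gives (0,3)='0' but target has '1' -> reject
  (0,2)=1 (0,4)=1 (3,5)=0 (4,2)=0 -> step reproduces the target at every cell -> ACCEPT
  (0,2)=1 (0,4)=1 (3,5)=0 (4,2)=1 -> step gives (3,3)='0' but target has '1' -> reject
  (0,2)=1 (0,4)=1 (3,5)=1 (4,2)=0 -> step gives (2,0)='0' but target has '1' -> reject
  (0,2)=1 (0,4)=1 (3,5)=1 (4,2)=1 -> step gives (2,0)='0' but target has '1' -> reject
Unique solution: (0,2)=live, (0,4)=live, (3,5)=dead, (4,2)=dead.
Check: live-neighbor counts of every cell in the completed generation 0:
443323
544454
322242
344344
344313
664435
Applying B3/S23 to generation 0 with these counts gives:
001111
000000
101101
100100
100101
000010
which matches the target exactly.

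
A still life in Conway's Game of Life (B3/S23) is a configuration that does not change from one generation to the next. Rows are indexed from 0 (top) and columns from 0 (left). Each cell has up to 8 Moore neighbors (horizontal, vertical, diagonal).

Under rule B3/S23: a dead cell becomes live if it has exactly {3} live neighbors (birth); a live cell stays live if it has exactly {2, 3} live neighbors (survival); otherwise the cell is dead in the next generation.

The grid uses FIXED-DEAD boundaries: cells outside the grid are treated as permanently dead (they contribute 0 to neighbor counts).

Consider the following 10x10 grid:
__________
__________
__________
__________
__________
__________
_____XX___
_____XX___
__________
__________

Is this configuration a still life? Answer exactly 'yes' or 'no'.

Compute generation 1 and compare to generation 0 (given above):
Generation 1:
__________
__________
__________
__________
__________
__________
_____XX___
_____XX___
__________
__________
The grids are IDENTICAL -> still life.

Answer: yes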